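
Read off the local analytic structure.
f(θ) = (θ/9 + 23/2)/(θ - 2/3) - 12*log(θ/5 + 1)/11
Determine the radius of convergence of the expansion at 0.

The radius of convergence is 2/3.

Denominator factor (θ - 2/3): pole of order 1 at 2/3, modulus 2/3.
Branch term (-12/11)*log(1 - θ/(-5)): its argument vanishes at θ = -5, a logarithmic branch point, modulus 5.
The radius of convergence is the smallest modulus among the singular points: 2/3.


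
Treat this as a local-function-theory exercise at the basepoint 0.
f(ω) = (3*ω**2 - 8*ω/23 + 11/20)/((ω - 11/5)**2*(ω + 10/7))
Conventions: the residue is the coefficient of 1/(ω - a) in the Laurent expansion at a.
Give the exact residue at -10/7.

The residue is 807985/1483868.

At the order-1 pole -10/7 set g(ω) = (ω - (-10/7))*f(ω) = (3*ω**2 - 8*ω/23 + 11/20)/(ω - 11/5)**2.
Simple pole: residue = g(a) at a = -10/7, which is 807985/1483868.


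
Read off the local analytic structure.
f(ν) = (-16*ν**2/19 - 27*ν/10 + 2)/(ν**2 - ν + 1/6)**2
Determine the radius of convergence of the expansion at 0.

The radius of convergence is 1/2 - (1/6)*sqrt(3).

Denominator factor (ν**2 - ν + 1/6)^2: discriminant 1/3, real irrational roots 1/2 + (1/6)*sqrt(3) and 1/2 - (1/6)*sqrt(3); poles of order 2, moduli 1/2 + (1/6)*sqrt(3) and 1/2 - (1/6)*sqrt(3).
The radius of convergence is the smallest modulus among the singular points: 1/2 - (1/6)*sqrt(3).


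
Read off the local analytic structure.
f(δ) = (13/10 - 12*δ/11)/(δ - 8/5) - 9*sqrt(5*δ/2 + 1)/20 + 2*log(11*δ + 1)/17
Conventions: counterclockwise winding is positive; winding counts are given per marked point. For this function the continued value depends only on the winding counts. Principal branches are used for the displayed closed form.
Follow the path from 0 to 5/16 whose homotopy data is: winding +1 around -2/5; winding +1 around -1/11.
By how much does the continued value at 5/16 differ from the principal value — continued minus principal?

The rational part is single-valued and drops out of the difference; each branch term changes only by its own monodromy.
(-9/20)*sqrt(1 - δ/(-2/5)): winding +1 is odd, the square root flips sign, contributing -2*(-9/20)*sqrt(1 - (5/16)/(-2/5)) = -2*(-9/20)*sqrt(57/32) = (9/80)*sqrt(114).
(2/17)*log(1 - δ/(-1/11)): each positive loop around -1/11 adds 2*pi*i to the log, so winding +1 contributes (2/17)*(1)*2*pi*i = (4/17)*pi*i.
Summing the contributions at δ = 5/16 gives ((9/80)*sqrt(114)) + ((4/17)*pi)*i.

Continued minus principal equals ((9/80)*sqrt(114)) + ((4/17)*pi)*i.


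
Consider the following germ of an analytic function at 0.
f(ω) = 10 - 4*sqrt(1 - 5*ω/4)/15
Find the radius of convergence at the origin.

The radius of convergence is 4/5.

Branch term (-4/15)*sqrt(1 - ω/(4/5)): its argument vanishes at ω = 4/5, a square-root branch point, modulus 4/5.
The radius of convergence is the smallest modulus among the singular points: 4/5.


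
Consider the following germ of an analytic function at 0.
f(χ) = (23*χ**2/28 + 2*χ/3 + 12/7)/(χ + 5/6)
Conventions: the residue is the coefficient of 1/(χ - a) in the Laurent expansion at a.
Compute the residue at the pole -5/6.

The residue is 83/48.

At the order-1 pole -5/6 set g(χ) = (χ - (-5/6))*f(χ) = 23*χ**2/28 + 2*χ/3 + 12/7.
Simple pole: residue = g(a) at a = -5/6, which is 83/48.


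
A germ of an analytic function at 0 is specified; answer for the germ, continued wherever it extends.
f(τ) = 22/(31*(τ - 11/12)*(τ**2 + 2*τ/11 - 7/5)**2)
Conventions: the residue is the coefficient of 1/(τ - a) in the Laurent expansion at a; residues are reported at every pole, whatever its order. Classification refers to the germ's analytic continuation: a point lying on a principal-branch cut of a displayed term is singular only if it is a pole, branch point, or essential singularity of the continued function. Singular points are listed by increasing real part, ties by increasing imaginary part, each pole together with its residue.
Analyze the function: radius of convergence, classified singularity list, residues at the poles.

Radius of convergence at 0: 11/12.
At -1/11 - (2/55)*sqrt(1065): a pole of order 2; residue -5702400/2482759 + (10227064925/150187057428)*sqrt(1065).
At 11/12: a pole of order 1; residue 11404800/2482759.
At -1/11 + (2/55)*sqrt(1065): a pole of order 2; residue -5702400/2482759 - (10227064925/150187057428)*sqrt(1065).

Denominator factor (τ - 11/12): pole of order 1 at 11/12, modulus 11/12.
Denominator factor (τ**2 + 2*τ/11 - 7/5)^2: discriminant 3408/605, real irrational roots -1/11 + (2/55)*sqrt(1065) and -1/11 - (2/55)*sqrt(1065); poles of order 2, moduli -1/11 + (2/55)*sqrt(1065) and 1/11 + (2/55)*sqrt(1065).
The radius of convergence is the smallest modulus among the singular points: 11/12.
The factor τ**2 + 2*τ/11 - 7/5 splits as (τ - a)(τ - a') with a = -1/11 - (2/55)*sqrt(1065), a' = -1/11 + (2/55)*sqrt(1065). At the order-2 pole a set g(τ) = (τ - a)^2*f(τ) = [22/(31*(τ - 11/12))] / (τ - a')^2.
Order-2 pole: residue = g'(a); g'(-1/11 - (2/55)*sqrt(1065)) = -5702400/2482759 + (10227064925/150187057428)*sqrt(1065), so the residue is -5702400/2482759 + (10227064925/150187057428)*sqrt(1065).
At the order-1 pole 11/12 set g(τ) = (τ - (11/12))*f(τ) = 22/(31*(τ**2 + 2*τ/11 - 7/5)**2).
Simple pole: residue = g(a) at a = 11/12, which is 11404800/2482759.
The factor τ**2 + 2*τ/11 - 7/5 splits as (τ - a)(τ - a') with a = -1/11 + (2/55)*sqrt(1065), a' = -1/11 - (2/55)*sqrt(1065). At the order-2 pole a set g(τ) = (τ - a)^2*f(τ) = [22/(31*(τ - 11/12))] / (τ - a')^2.
Order-2 pole: residue = g'(a); g'(-1/11 + (2/55)*sqrt(1065)) = -5702400/2482759 - (10227064925/150187057428)*sqrt(1065), so the residue is -5702400/2482759 - (10227064925/150187057428)*sqrt(1065).
List the singular points by increasing real part (a conjugate pair: the negative imaginary part first).


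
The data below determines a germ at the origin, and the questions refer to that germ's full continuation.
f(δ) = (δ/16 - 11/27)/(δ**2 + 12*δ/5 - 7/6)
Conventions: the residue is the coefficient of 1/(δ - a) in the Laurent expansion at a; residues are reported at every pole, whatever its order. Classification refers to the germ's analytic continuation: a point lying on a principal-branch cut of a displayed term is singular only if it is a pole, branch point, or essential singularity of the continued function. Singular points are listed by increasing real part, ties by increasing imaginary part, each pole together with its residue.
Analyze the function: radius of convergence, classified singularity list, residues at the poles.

Radius of convergence at 0: -6/5 + (1/30)*sqrt(2346).
At -6/5 - (1/30)*sqrt(2346): a pole of order 1; residue 1/32 + (521/168912)*sqrt(2346).
At -6/5 + (1/30)*sqrt(2346): a pole of order 1; residue 1/32 - (521/168912)*sqrt(2346).

Denominator factor (δ**2 + 12*δ/5 - 7/6): discriminant 782/75, real irrational roots -6/5 + (1/30)*sqrt(2346) and -6/5 - (1/30)*sqrt(2346); poles of order 1, moduli -6/5 + (1/30)*sqrt(2346) and 6/5 + (1/30)*sqrt(2346).
The radius of convergence is the smallest modulus among the singular points: -6/5 + (1/30)*sqrt(2346).
The factor δ**2 + 12*δ/5 - 7/6 splits as (δ - a)(δ - a') with a = -6/5 - (1/30)*sqrt(2346), a' = -6/5 + (1/30)*sqrt(2346). At the order-1 pole a set g(δ) = (δ - a)*f(δ) = [δ/16 - 11/27] / (δ - a').
Simple pole: residue = g(a) at a = -6/5 - (1/30)*sqrt(2346), which is 1/32 + (521/168912)*sqrt(2346).
The factor δ**2 + 12*δ/5 - 7/6 splits as (δ - a)(δ - a') with a = -6/5 + (1/30)*sqrt(2346), a' = -6/5 - (1/30)*sqrt(2346). At the order-1 pole a set g(δ) = (δ - a)*f(δ) = [δ/16 - 11/27] / (δ - a').
Simple pole: residue = g(a) at a = -6/5 + (1/30)*sqrt(2346), which is 1/32 - (521/168912)*sqrt(2346).
List the singular points by increasing real part (a conjugate pair: the negative imaginary part first).


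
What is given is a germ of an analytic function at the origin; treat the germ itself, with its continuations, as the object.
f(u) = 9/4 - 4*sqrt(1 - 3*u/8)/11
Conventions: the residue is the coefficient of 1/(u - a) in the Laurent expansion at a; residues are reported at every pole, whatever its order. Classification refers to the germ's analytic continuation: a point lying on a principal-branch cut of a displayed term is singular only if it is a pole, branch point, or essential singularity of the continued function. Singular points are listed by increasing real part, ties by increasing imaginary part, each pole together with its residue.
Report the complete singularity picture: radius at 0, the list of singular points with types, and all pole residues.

Radius of convergence at 0: 8/3.
At 8/3: an algebraic (square-root) branch point.

Branch term (-4/11)*sqrt(1 - u/(8/3)): its argument vanishes at u = 8/3, a square-root branch point, modulus 8/3.
The radius of convergence is the smallest modulus among the singular points: 8/3.


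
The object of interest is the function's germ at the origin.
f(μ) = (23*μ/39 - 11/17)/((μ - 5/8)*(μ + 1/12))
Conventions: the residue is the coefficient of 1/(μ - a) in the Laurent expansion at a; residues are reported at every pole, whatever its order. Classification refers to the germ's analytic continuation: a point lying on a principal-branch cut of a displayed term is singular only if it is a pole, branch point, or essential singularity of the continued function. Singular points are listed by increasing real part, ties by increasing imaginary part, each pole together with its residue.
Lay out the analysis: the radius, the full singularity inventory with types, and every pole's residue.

Denominator factor (μ - 5/8): pole of order 1 at 5/8, modulus 5/8.
Denominator factor (μ + 1/12): pole of order 1 at -1/12, modulus 1/12.
The radius of convergence is the smallest modulus among the singular points: 1/12.
At the order-1 pole -1/12 set g(μ) = (μ - (-1/12))*f(μ) = (23*μ/39 - 11/17)/(μ - 5/8).
Simple pole: residue = g(a) at a = -1/12, which is 11078/11271.
At the order-1 pole 5/8 set g(μ) = (μ - (5/8))*f(μ) = (23*μ/39 - 11/17)/(μ + 1/12).
Simple pole: residue = g(a) at a = 5/8, which is -1477/3757.
List the singular points by increasing real part (a conjugate pair: the negative imaginary part first).

Radius of convergence at 0: 1/12.
At -1/12: a pole of order 1; residue 11078/11271.
At 5/8: a pole of order 1; residue -1477/3757.


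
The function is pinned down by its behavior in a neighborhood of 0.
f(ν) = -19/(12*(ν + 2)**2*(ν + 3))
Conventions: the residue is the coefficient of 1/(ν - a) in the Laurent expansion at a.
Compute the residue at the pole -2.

At the order-2 pole -2 set g(ν) = (ν - (-2))^2*f(ν) = -19/(12*(ν + 3)).
Order-2 pole: residue = g'(a); g'(-2) = 19/12, so the residue is 19/12.

The residue is 19/12.


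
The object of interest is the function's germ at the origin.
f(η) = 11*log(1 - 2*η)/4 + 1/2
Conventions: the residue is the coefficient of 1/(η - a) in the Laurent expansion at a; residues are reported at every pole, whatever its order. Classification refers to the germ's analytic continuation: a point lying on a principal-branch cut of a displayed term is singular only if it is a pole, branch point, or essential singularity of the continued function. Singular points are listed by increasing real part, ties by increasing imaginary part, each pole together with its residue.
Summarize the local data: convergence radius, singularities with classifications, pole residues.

Radius of convergence at 0: 1/2.
At 1/2: a logarithmic branch point.

Branch term (11/4)*log(1 - η/(1/2)): its argument vanishes at η = 1/2, a logarithmic branch point, modulus 1/2.
The radius of convergence is the smallest modulus among the singular points: 1/2.


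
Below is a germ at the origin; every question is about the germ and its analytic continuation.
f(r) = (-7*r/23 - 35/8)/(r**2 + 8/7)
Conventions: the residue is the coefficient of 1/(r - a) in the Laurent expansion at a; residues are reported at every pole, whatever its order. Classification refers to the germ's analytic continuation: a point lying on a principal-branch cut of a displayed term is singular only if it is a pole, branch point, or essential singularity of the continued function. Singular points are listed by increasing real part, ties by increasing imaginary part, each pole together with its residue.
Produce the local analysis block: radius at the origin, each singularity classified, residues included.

Radius of convergence at 0: (2/7)*sqrt(14).
At -((2/7)*sqrt(14))*i: a pole of order 1; residue (-7/46) - ((35/64)*sqrt(14))*i.
At ((2/7)*sqrt(14))*i: a pole of order 1; residue (-7/46) + ((35/64)*sqrt(14))*i.

Denominator factor (r**2 + 8/7): discriminant -32/7, complex-conjugate roots ((2/7)*sqrt(14))*i and -((2/7)*sqrt(14))*i; poles of order 1, moduli (2/7)*sqrt(14) and (2/7)*sqrt(14).
The radius of convergence is the smallest modulus among the singular points: (2/7)*sqrt(14).
The factor r**2 + 8/7 splits as (r - a)(r - a') with a = -((2/7)*sqrt(14))*i, a' = ((2/7)*sqrt(14))*i. At the order-1 pole a set g(r) = (r - a)*f(r) = [-7*r/23 - 35/8] / (r - a').
Simple pole: residue = g(a) at a = -((2/7)*sqrt(14))*i, which is (-7/46) - ((35/64)*sqrt(14))*i.
The factor r**2 + 8/7 splits as (r - a)(r - a') with a = ((2/7)*sqrt(14))*i, a' = -((2/7)*sqrt(14))*i. At the order-1 pole a set g(r) = (r - a)*f(r) = [-7*r/23 - 35/8] / (r - a').
Simple pole: residue = g(a) at a = ((2/7)*sqrt(14))*i, which is (-7/46) + ((35/64)*sqrt(14))*i.
List the singular points by increasing real part (a conjugate pair: the negative imaginary part first).


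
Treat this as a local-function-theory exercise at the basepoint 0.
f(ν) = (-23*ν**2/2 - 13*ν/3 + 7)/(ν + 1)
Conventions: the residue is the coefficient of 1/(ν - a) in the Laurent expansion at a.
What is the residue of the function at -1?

The residue is -1/6.

At the order-1 pole -1 set g(ν) = (ν - (-1))*f(ν) = -23*ν**2/2 - 13*ν/3 + 7.
Simple pole: residue = g(a) at a = -1, which is -1/6.


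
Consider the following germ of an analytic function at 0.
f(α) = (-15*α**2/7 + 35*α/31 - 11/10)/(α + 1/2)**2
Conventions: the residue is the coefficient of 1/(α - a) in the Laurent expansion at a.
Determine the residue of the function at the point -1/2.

At the order-2 pole -1/2 set g(α) = (α - (-1/2))^2*f(α) = -15*α**2/7 + 35*α/31 - 11/10.
Order-2 pole: residue = g'(a); g'(-1/2) = 710/217, so the residue is 710/217.

The residue is 710/217.


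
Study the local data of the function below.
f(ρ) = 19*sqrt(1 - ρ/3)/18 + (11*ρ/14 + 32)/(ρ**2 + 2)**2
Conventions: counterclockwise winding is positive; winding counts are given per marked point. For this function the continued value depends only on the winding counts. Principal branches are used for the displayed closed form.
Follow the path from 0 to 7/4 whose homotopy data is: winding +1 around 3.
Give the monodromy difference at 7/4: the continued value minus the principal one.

The rational part is single-valued and drops out of the difference; each branch term changes only by its own monodromy.
(19/18)*sqrt(1 - ρ/(3)): winding +1 is odd, the square root flips sign, contributing -2*(19/18)*sqrt(1 - (7/4)/(3)) = -2*(19/18)*sqrt(5/12) = -(19/54)*sqrt(15).
Summing the contributions at ρ = 7/4 gives -(19/54)*sqrt(15).

Continued minus principal equals -(19/54)*sqrt(15).


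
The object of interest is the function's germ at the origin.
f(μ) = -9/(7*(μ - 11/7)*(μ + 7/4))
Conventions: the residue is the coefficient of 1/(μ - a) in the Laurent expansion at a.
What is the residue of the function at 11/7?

At the order-1 pole 11/7 set g(μ) = (μ - (11/7))*f(μ) = -9/(7*(μ + 7/4)).
Simple pole: residue = g(a) at a = 11/7, which is -12/31.

The residue is -12/31.


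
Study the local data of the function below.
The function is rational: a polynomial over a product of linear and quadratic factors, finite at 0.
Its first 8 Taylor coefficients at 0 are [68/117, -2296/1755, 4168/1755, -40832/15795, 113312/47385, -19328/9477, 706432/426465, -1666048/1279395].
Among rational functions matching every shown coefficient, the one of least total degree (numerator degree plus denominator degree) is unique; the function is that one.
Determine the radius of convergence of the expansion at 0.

The radius of convergence is 3/2.

No rational of total degree below 4 reproduces all 8 coefficients; solving the [2/2] Pade equations on them gives f(γ) = (2*γ**2 - 6*γ/5 + 17/13)/(γ + 3/2)**2, whose expansion matches every shown term.
Denominator factor (γ + 3/2)^2: pole of order 2 at -3/2, modulus 3/2.
The radius of convergence is the smallest modulus among the singular points: 3/2.


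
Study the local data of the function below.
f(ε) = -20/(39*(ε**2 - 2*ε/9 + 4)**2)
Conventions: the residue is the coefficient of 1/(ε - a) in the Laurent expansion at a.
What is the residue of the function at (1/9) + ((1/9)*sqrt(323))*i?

The factor ε**2 - 2*ε/9 + 4 splits as (ε - a)(ε - a') with a = (1/9) + ((1/9)*sqrt(323))*i, a' = (1/9) - ((1/9)*sqrt(323))*i. At the order-2 pole a set g(ε) = (ε - a)^2*f(ε) = [-20/39] / (ε - a')^2.
Order-2 pole: residue = g'(a); g'((1/9) + ((1/9)*sqrt(323))*i) = ((1215/1356277)*sqrt(323))*i, so the residue is ((1215/1356277)*sqrt(323))*i.

The residue is ((1215/1356277)*sqrt(323))*i.


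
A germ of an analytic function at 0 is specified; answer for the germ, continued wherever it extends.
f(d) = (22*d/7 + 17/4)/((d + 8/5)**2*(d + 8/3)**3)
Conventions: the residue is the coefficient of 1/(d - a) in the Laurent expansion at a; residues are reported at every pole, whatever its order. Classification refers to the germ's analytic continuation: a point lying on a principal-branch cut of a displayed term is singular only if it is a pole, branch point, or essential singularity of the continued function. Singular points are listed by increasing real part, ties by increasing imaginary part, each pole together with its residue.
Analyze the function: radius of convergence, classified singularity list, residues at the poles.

Radius of convergence at 0: 8/5.
At -8/3: a pole of order 3; residue -8062875/1835008.
At -8/5: a pole of order 2; residue 8062875/1835008.

Denominator factor (d + 8/5)^2: pole of order 2 at -8/5, modulus 8/5.
Denominator factor (d + 8/3)^3: pole of order 3 at -8/3, modulus 8/3.
The radius of convergence is the smallest modulus among the singular points: 8/5.
At the order-3 pole -8/3 set g(d) = (d - (-8/3))^3*f(d) = (22*d/7 + 17/4)/(d + 8/5)**2.
Order-3 pole: residue = g''(a)/2; g''(-8/3) = -8062875/917504, so the residue is -8062875/1835008.
At the order-2 pole -8/5 set g(d) = (d - (-8/5))^2*f(d) = (22*d/7 + 17/4)/(d + 8/3)**3.
Order-2 pole: residue = g'(a); g'(-8/5) = 8062875/1835008, so the residue is 8062875/1835008.
List the singular points by increasing real part (a conjugate pair: the negative imaginary part first).


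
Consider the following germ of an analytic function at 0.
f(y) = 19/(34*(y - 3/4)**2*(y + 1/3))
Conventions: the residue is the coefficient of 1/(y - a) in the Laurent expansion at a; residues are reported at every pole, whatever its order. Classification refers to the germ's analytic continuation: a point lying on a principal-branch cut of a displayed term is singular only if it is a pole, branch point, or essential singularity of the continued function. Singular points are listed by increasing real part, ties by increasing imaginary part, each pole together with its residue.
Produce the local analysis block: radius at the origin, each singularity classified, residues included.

Radius of convergence at 0: 1/3.
At -1/3: a pole of order 1; residue 1368/2873.
At 3/4: a pole of order 2; residue -1368/2873.

Denominator factor (y + 1/3): pole of order 1 at -1/3, modulus 1/3.
Denominator factor (y - 3/4)^2: pole of order 2 at 3/4, modulus 3/4.
The radius of convergence is the smallest modulus among the singular points: 1/3.
At the order-1 pole -1/3 set g(y) = (y - (-1/3))*f(y) = 19/(34*(y - 3/4)**2).
Simple pole: residue = g(a) at a = -1/3, which is 1368/2873.
At the order-2 pole 3/4 set g(y) = (y - (3/4))^2*f(y) = 19/(34*(y + 1/3)).
Order-2 pole: residue = g'(a); g'(3/4) = -1368/2873, so the residue is -1368/2873.
List the singular points by increasing real part (a conjugate pair: the negative imaginary part first).


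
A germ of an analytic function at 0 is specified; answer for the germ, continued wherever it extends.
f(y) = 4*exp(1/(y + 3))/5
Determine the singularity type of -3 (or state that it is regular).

The exponent 1/(y - (-3)) has a pole at -3, so exp(1/(y - (-3))) takes every nonzero value near it: an essential singularity (not a pole of any order).

The point is an essential singularity.


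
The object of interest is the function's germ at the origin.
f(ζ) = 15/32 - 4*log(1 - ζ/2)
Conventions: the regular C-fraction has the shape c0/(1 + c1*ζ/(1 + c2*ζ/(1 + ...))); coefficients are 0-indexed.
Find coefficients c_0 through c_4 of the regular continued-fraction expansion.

The regular C-fraction coefficients are [15/32, -64/15, 241/60, 5/964, -123/482].

Taylor coefficients (expand at 0): a_0 = 15/32, a_1 = 2, a_2 = 1/2, a_3 = 1/6, a_4 = 1/16.
c0 = a_0 = 15/32. Peel one level at a time: if S = 1 + c*ζ/S' with S'(0) = 1, then c is the ζ-coefficient of S and S' = c*ζ/(S - 1).
S_1 = c0/f = 1 + (-64/15)*ζ + (3856/225)*ζ^2 + ...; c1 = -64/15.
S_2 = c1*ζ/(S_1 - 1) = 1 + (241/60)*ζ + (-1/48)*ζ^2 + ...; c2 = 241/60.
S_3 = c2*ζ/(S_2 - 1) = 1 + (5/964)*ζ + (615/464648)*ζ^2 + ...; c3 = 5/964.
S_4 = c3*ζ/(S_3 - 1) = 1 + (-123/482)*ζ + ...; c4 = -123/482.


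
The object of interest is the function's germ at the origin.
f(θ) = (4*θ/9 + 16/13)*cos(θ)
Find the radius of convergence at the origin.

The radius of convergence is infinite.

The factor cos(θ) is entire and contributes no finite singular point.
The polynomial part has no poles.
No finite singular points: the Taylor series at 0 converges everywhere.


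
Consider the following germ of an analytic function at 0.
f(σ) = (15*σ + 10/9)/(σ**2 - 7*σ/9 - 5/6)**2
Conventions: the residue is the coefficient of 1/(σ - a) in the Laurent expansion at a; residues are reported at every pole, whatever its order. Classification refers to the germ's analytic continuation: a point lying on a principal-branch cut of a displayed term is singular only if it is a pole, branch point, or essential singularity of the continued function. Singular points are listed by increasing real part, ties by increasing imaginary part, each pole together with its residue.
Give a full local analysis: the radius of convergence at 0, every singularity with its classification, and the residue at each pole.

Radius of convergence at 0: -7/18 + (1/18)*sqrt(319).
At 7/18 - (1/18)*sqrt(319): a pole of order 2; residue (10125/101761)*sqrt(319).
At 7/18 + (1/18)*sqrt(319): a pole of order 2; residue -(10125/101761)*sqrt(319).

Denominator factor (σ**2 - 7*σ/9 - 5/6)^2: discriminant 319/81, real irrational roots 7/18 + (1/18)*sqrt(319) and 7/18 - (1/18)*sqrt(319); poles of order 2, moduli 7/18 + (1/18)*sqrt(319) and -7/18 + (1/18)*sqrt(319).
The radius of convergence is the smallest modulus among the singular points: -7/18 + (1/18)*sqrt(319).
The factor σ**2 - 7*σ/9 - 5/6 splits as (σ - a)(σ - a') with a = 7/18 - (1/18)*sqrt(319), a' = 7/18 + (1/18)*sqrt(319). At the order-2 pole a set g(σ) = (σ - a)^2*f(σ) = [15*σ + 10/9] / (σ - a')^2.
Order-2 pole: residue = g'(a); g'(7/18 - (1/18)*sqrt(319)) = (10125/101761)*sqrt(319), so the residue is (10125/101761)*sqrt(319).
The factor σ**2 - 7*σ/9 - 5/6 splits as (σ - a)(σ - a') with a = 7/18 + (1/18)*sqrt(319), a' = 7/18 - (1/18)*sqrt(319). At the order-2 pole a set g(σ) = (σ - a)^2*f(σ) = [15*σ + 10/9] / (σ - a')^2.
Order-2 pole: residue = g'(a); g'(7/18 + (1/18)*sqrt(319)) = -(10125/101761)*sqrt(319), so the residue is -(10125/101761)*sqrt(319).
List the singular points by increasing real part (a conjugate pair: the negative imaginary part first).


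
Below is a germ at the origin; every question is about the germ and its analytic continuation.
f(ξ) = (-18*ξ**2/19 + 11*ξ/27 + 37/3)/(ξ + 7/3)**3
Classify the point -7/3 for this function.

The point is a pole of order 3.

The denominator factor ξ + 7/3 vanishes at -7/3 and appears to the power 3; the numerator there equals 9580/1539, nonzero, and no other factor vanishes.
Hence a pole whose order is the multiplicity, 3.


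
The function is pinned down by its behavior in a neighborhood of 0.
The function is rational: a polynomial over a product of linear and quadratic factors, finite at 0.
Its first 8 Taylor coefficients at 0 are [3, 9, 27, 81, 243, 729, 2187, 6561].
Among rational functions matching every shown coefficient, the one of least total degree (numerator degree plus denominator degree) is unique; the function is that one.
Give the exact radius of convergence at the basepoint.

The radius of convergence is 1/3.

No rational of total degree below 1 reproduces all 8 coefficients; solving the [0/1] Pade equations on them gives f(μ) = -1/(μ - 1/3), whose expansion matches every shown term.
Denominator factor (μ - 1/3): pole of order 1 at 1/3, modulus 1/3.
The radius of convergence is the smallest modulus among the singular points: 1/3.


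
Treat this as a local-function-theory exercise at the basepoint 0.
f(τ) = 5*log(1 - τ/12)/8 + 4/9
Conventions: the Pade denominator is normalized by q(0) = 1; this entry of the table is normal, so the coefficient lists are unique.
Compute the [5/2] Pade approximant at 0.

Taylor coefficients needed (expand at 0): a_0 = 4/9, a_1 = -5/96, a_2 = -5/2304, a_3 = -5/41472, a_4 = -5/663552, a_5 = -1/1990656, a_6 = -5/143327232, a_7 = -5/2006581248.
Write the denominator as Q(τ) = 1 + q1*τ + q2*τ^2. Requiring Q*f - P = O(τ^8) with deg P <= 5 kills the coefficients of τ^6..τ^7 in Q*f:
  τ^6: a_6 + q1*a_5 + q2*a_4 = 0, i.e. -5/143327232 + (-1/1990656)*q1 + (-5/663552)*q2 = 0.
  τ^7: a_7 + q1*a_6 + q2*a_5 = 0, i.e. -5/2006581248 + (-5/143327232)*q1 + (-1/1990656)*q2 = 0.
Solving this linear system: q1 = -5/42, q2 = 5/1512.
The numerator is Q*f truncated at degree 5: P0 = a_0 = 4/9; P1 = a_1 + q1*a_0 = -635/6048; P2 = a_2 + q1*a_1 + q2*a_0 = 2395/435456; P3 = a_3 + q1*a_2 + q2*a_1 = -5/145152; P4 = a_4 + q1*a_3 + q2*a_2 = -5/13934592; P5 = a_5 + q1*a_4 + q2*a_3 = -1/250822656.

The Pade approximant has numerator coefficients [4/9, -635/6048, 2395/435456, -5/145152, -5/13934592, -1/250822656]; denominator coefficients [1, -5/42, 5/1512].


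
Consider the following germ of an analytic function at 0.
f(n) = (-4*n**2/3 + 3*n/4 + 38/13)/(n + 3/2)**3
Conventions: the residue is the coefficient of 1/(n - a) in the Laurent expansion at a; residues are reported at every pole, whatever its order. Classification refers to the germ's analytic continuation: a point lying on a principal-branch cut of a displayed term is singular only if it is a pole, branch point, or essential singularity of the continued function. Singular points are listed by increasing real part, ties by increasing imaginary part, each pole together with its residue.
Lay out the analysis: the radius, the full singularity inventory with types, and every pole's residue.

Radius of convergence at 0: 3/2.
At -3/2: a pole of order 3; residue -4/3.

Denominator factor (n + 3/2)^3: pole of order 3 at -3/2, modulus 3/2.
The radius of convergence is the smallest modulus among the singular points: 3/2.
At the order-3 pole -3/2 set g(n) = (n - (-3/2))^3*f(n) = -4*n**2/3 + 3*n/4 + 38/13.
Order-3 pole: residue = g''(a)/2; g''(-3/2) = -8/3, so the residue is -4/3.


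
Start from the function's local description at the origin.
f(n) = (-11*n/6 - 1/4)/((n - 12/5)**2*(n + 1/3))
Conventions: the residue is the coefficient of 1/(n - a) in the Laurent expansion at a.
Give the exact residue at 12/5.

At the order-2 pole 12/5 set g(n) = (n - (12/5))^2*f(n) = (-11*n/6 - 1/4)/(n + 1/3).
Order-2 pole: residue = g'(a); g'(12/5) = -325/6724, so the residue is -325/6724.

The residue is -325/6724.


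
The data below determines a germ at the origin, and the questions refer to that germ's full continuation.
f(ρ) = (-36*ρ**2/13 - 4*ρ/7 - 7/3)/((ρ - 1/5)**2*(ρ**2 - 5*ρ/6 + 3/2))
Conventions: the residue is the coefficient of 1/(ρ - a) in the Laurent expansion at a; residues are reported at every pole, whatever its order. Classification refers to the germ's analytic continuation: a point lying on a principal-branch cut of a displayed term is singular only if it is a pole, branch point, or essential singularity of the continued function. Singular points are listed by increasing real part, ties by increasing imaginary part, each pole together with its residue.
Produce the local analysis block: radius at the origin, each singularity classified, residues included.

Denominator factor (ρ - 1/5)^2: pole of order 2 at 1/5, modulus 1/5.
Denominator factor (ρ**2 - 5*ρ/6 + 3/2): discriminant -191/36, complex-conjugate roots (5/12) + ((1/12)*sqrt(191))*i and (5/12) - ((1/12)*sqrt(191))*i; poles of order 1, moduli (1/2)*sqrt(6) and (1/2)*sqrt(6).
The radius of convergence is the smallest modulus among the singular points: 1/5.
At the order-2 pole 1/5 set g(ρ) = (ρ - (1/5))^2*f(ρ) = (-36*ρ**2/13 - 4*ρ/7 - 7/3)/(ρ**2 - 5*ρ/6 + 3/2).
Order-2 pole: residue = g'(a); g'(1/5) = -3495725/1930838, so the residue is -3495725/1930838.
The factor ρ**2 - 5*ρ/6 + 3/2 splits as (ρ - a)(ρ - a') with a = (5/12) - ((1/12)*sqrt(191))*i, a' = (5/12) + ((1/12)*sqrt(191))*i. At the order-1 pole a set g(ρ) = (ρ - a)*f(ρ) = [(-36*ρ**2/13 - 4*ρ/7 - 7/3)/(ρ - 1/5)**2] / (ρ - a').
Simple pole: residue = g(a) at a = (5/12) - ((1/12)*sqrt(191))*i, which is (3495725/3861676) - ((30088525/737580116)*sqrt(191))*i.
The factor ρ**2 - 5*ρ/6 + 3/2 splits as (ρ - a)(ρ - a') with a = (5/12) + ((1/12)*sqrt(191))*i, a' = (5/12) - ((1/12)*sqrt(191))*i. At the order-1 pole a set g(ρ) = (ρ - a)*f(ρ) = [(-36*ρ**2/13 - 4*ρ/7 - 7/3)/(ρ - 1/5)**2] / (ρ - a').
Simple pole: residue = g(a) at a = (5/12) + ((1/12)*sqrt(191))*i, which is (3495725/3861676) + ((30088525/737580116)*sqrt(191))*i.
List the singular points by increasing real part (a conjugate pair: the negative imaginary part first).

Radius of convergence at 0: 1/5.
At 1/5: a pole of order 2; residue -3495725/1930838.
At (5/12) - ((1/12)*sqrt(191))*i: a pole of order 1; residue (3495725/3861676) - ((30088525/737580116)*sqrt(191))*i.
At (5/12) + ((1/12)*sqrt(191))*i: a pole of order 1; residue (3495725/3861676) + ((30088525/737580116)*sqrt(191))*i.


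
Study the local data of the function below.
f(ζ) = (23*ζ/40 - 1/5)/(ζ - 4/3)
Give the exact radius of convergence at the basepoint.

The radius of convergence is 4/3.

Denominator factor (ζ - 4/3): pole of order 1 at 4/3, modulus 4/3.
The radius of convergence is the smallest modulus among the singular points: 4/3.


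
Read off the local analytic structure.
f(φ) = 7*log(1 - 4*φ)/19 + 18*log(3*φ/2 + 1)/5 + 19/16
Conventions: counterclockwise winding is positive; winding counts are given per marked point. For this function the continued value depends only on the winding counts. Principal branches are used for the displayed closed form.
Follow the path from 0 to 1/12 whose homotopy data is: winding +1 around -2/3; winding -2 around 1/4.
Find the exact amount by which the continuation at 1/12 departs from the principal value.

Continued minus principal equals (544/95)*pi*i.

The rational part is single-valued and drops out of the difference; each branch term changes only by its own monodromy.
(18/5)*log(1 - φ/(-2/3)): each positive loop around -2/3 adds 2*pi*i to the log, so winding +1 contributes (18/5)*(1)*2*pi*i = (36/5)*pi*i.
(7/19)*log(1 - φ/(1/4)): each positive loop around 1/4 adds 2*pi*i to the log, so winding -2 contributes (7/19)*(-2)*2*pi*i = -(28/19)*pi*i.
Summing the contributions at φ = 1/12 gives (544/95)*pi*i.


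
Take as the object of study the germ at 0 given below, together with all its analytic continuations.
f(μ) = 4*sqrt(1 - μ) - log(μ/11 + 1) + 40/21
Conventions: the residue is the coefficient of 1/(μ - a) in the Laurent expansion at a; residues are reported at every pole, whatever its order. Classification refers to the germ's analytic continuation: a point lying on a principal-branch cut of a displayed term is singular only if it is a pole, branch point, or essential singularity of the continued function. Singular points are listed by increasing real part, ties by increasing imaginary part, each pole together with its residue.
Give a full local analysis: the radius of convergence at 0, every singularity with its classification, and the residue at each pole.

Radius of convergence at 0: 1.
At -11: a logarithmic branch point.
At 1: an algebraic (square-root) branch point.

Branch term (-1)*log(1 - μ/(-11)): its argument vanishes at μ = -11, a logarithmic branch point, modulus 11.
Branch term (4)*sqrt(1 - μ/(1)): its argument vanishes at μ = 1, a square-root branch point, modulus 1.
The radius of convergence is the smallest modulus among the singular points: 1.
List the singular points by increasing real part (a conjugate pair: the negative imaginary part first).


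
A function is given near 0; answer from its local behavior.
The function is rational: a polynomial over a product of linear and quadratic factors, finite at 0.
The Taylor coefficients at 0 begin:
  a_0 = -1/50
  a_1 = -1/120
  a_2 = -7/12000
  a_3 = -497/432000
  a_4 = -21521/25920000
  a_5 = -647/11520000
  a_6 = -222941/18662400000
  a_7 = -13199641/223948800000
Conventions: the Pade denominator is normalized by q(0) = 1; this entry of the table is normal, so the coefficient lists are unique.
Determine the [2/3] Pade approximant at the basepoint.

The Pade approximant has numerator coefficients [-1/50, -38/6425, -8/6425]; denominator coefficients [1, -373/3084, 1931/23130, -1369/15420].

Taylor coefficients needed (read off): a_0 = -1/50, a_1 = -1/120, a_2 = -7/12000, a_3 = -497/432000, a_4 = -21521/25920000, a_5 = -647/11520000.
Write the denominator as Q(τ) = 1 + q1*τ + q2*τ^2 + q3*τ^3. Requiring Q*f - P = O(τ^6) with deg P <= 2 kills the coefficients of τ^3..τ^5 in Q*f:
  τ^3: a_3 + q1*a_2 + q2*a_1 + q3*a_0 = 0, i.e. -497/432000 + (-7/12000)*q1 + (-1/120)*q2 + (-1/50)*q3 = 0.
  τ^4: a_4 + q1*a_3 + q2*a_2 + q3*a_1 = 0, i.e. -21521/25920000 + (-497/432000)*q1 + (-7/12000)*q2 + (-1/120)*q3 = 0.
  τ^5: a_5 + q1*a_4 + q2*a_3 + q3*a_2 = 0, i.e. -647/11520000 + (-21521/25920000)*q1 + (-497/432000)*q2 + (-7/12000)*q3 = 0.
Solving this linear system: q1 = -373/3084, q2 = 1931/23130, q3 = -1369/15420.
The numerator is Q*f truncated at degree 2: P0 = a_0 = -1/50; P1 = a_1 + q1*a_0 = -38/6425; P2 = a_2 + q1*a_1 + q2*a_0 = -8/6425.


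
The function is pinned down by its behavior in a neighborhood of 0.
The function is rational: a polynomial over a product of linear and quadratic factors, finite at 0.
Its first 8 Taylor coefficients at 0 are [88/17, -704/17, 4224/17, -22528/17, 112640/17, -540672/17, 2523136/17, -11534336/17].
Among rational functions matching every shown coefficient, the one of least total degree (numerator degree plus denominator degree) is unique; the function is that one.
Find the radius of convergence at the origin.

No rational of total degree below 2 reproduces all 8 coefficients; solving the [0/2] Pade equations on them gives f(β) = 11/(34*(β + 1/4)**2), whose expansion matches every shown term.
Denominator factor (β + 1/4)^2: pole of order 2 at -1/4, modulus 1/4.
The radius of convergence is the smallest modulus among the singular points: 1/4.

The radius of convergence is 1/4.


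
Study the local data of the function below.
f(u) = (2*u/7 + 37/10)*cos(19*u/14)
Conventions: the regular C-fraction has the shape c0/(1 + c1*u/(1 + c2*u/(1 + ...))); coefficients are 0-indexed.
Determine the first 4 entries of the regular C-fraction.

Taylor coefficients (expand at 0): a_0 = 37/10, a_1 = 2/7, a_2 = -13357/3920, a_3 = -361/1372.
c0 = a_0 = 37/10. Peel one level at a time: if S = 1 + c*u/S' with S'(0) = 1, then c is the u-coefficient of S and S' = c*u/(S - 1).
S_1 = c0/f = 1 + (-20/259)*u + (497409/536648)*u^2 + ...; c1 = -20/259.
S_2 = c1*u/(S_1 - 1) = 1 + (497409/41440)*u + (179564649/1254400)*u^2 + ...; c2 = 497409/41440.
S_3 = c2*u/(S_2 - 1) = 1 + (-13357/1120)*u + ...; c3 = -13357/1120.

The regular C-fraction coefficients are [37/10, -20/259, 497409/41440, -13357/1120].


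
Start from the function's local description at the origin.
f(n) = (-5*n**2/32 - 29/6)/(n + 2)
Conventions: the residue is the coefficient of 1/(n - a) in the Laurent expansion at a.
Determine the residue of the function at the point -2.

The residue is -131/24.

At the order-1 pole -2 set g(n) = (n - (-2))*f(n) = -5*n**2/32 - 29/6.
Simple pole: residue = g(a) at a = -2, which is -131/24.


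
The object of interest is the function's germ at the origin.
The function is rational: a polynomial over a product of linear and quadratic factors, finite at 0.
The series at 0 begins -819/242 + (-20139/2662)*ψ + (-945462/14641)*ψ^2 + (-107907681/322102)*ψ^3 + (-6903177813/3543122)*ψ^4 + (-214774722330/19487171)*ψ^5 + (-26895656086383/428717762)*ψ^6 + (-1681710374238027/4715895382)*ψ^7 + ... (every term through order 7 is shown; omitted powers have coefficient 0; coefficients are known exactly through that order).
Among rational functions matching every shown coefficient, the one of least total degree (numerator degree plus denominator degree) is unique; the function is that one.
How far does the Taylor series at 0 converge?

No rational of total degree below 5 reproduces all 8 coefficients; solving the [1/4] Pade equations on them gives f(ψ) = (13/8 - 11*ψ/6)/((ψ + 11/6)**2*(ψ**2 + 7*ψ/11 - 1/7)), whose expansion matches every shown term.
Denominator factor (ψ + 11/6)^2: pole of order 2 at -11/6, modulus 11/6.
Denominator factor (ψ**2 + 7*ψ/11 - 1/7): discriminant 827/847, real irrational roots -7/22 + (1/154)*sqrt(5789) and -7/22 - (1/154)*sqrt(5789); poles of order 1, moduli -7/22 + (1/154)*sqrt(5789) and 7/22 + (1/154)*sqrt(5789).
The radius of convergence is the smallest modulus among the singular points: -7/22 + (1/154)*sqrt(5789).

The radius of convergence is -7/22 + (1/154)*sqrt(5789).


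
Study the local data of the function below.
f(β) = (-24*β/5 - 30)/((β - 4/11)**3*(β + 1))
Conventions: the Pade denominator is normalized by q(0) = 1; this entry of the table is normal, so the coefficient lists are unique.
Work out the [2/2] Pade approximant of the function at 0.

The Pade approximant has numerator coefficients [19965/32, 18551242413/43728640, 147482262917/174914560]; denominator coefficients [1, -1839345/273304, 19572905/1639824].

Taylor coefficients needed (expand at 0): a_0 = 19965/32, a_1 = 2958813/640, a_2 = 31373001/1280, a_3 = 112406943/1024, a_4 = 3655427787/8192.
Write the denominator as Q(β) = 1 + q1*β + q2*β^2. Requiring Q*f - P = O(β^5) with deg P <= 2 kills the coefficients of β^3..β^4 in Q*f:
  β^3: a_3 + q1*a_2 + q2*a_1 = 0, i.e. 112406943/1024 + (31373001/1280)*q1 + (2958813/640)*q2 = 0.
  β^4: a_4 + q1*a_3 + q2*a_2 = 0, i.e. 3655427787/8192 + (112406943/1024)*q1 + (31373001/1280)*q2 = 0.
Solving this linear system: q1 = -1839345/273304, q2 = 19572905/1639824.
The numerator is Q*f truncated at degree 2: P0 = a_0 = 19965/32; P1 = a_1 + q1*a_0 = 18551242413/43728640; P2 = a_2 + q1*a_1 + q2*a_0 = 147482262917/174914560.


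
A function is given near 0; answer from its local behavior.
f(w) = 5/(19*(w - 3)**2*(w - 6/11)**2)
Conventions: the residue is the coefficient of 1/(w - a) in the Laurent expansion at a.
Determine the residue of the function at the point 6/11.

At the order-2 pole 6/11 set g(w) = (w - (6/11))^2*f(w) = 5/(19*(w - 3)**2).
Order-2 pole: residue = g'(a); g'(6/11) = 13310/373977, so the residue is 13310/373977.

The residue is 13310/373977.


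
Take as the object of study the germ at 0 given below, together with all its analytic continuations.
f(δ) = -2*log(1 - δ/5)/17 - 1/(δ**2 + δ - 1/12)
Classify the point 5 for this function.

The point is a logarithmic branch point.

The term (-2/17)*log(1 - δ/(5)) has argument 1 - 5/(5) = 0 at 5: a logarithmic (infinitely-sheeted) branch point; the remaining terms are analytic or single-valued there.
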